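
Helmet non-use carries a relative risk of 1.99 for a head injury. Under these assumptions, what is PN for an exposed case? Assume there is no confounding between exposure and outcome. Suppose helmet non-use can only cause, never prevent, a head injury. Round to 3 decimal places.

Under exogeneity and monotonicity, PN = (RR − 1) / RR = 1 − 1/RR.
PN = (1.99 − 1) / 1.99 = 0.99 / 1.99 ≈ 0.4975

PN ≈ 0.497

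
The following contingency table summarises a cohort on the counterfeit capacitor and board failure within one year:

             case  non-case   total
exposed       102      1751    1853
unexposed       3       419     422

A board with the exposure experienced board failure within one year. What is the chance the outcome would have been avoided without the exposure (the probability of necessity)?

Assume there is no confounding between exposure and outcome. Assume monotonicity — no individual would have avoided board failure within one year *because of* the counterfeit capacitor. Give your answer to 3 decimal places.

PN ≈ 0.871

p₁ = P(outcome | exposed) = 102/1853 = 0.055046
p₀ = P(outcome | unexposed) = 3/422 = 0.007109
Under exogeneity and monotonicity, PN = (p₁ − p₀)/p₁.
PN = (0.055046 − 0.007109) / 0.055046 ≈ 0.8709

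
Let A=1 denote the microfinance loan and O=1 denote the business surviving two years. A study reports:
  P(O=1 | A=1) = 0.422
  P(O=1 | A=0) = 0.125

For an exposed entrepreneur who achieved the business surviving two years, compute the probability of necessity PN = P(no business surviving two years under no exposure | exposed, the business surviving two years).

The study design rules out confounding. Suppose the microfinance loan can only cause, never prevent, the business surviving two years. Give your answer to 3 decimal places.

PN ≈ 0.704

Let p₁ = 0.422, p₀ = 0.125.
Under exogeneity and monotonicity, PN = (p₁ − p₀) / p₁.
PN = (0.422 − 0.125) / 0.422 = 0.297 / 0.422 ≈ 0.7038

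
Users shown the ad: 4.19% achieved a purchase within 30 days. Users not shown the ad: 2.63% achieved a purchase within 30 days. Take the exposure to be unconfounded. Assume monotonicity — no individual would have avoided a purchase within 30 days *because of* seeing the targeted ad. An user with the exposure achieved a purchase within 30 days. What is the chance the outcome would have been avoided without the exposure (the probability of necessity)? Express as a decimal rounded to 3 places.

p₁ = 0.0419, p₀ = 0.0263.
Under exogeneity and monotonicity, PN = (p₁ − p₀) / p₁.
PN = (0.0419 − 0.0263) / 0.0419 = 0.0156 / 0.0419 ≈ 0.3723

PN ≈ 0.372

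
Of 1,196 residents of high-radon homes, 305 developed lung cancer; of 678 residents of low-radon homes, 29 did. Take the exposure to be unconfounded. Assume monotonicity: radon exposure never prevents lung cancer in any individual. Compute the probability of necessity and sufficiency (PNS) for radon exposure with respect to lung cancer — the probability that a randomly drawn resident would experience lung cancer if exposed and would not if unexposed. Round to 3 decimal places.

p₁ = P(outcome | exposed) = 305/1196 = 0.25502
p₀ = P(outcome | unexposed) = 29/678 = 0.042773
Under exogeneity and monotonicity, PNS = p₁ − p₀.
PNS = 0.25502 − 0.042773 = 0.21224

PNS ≈ 0.212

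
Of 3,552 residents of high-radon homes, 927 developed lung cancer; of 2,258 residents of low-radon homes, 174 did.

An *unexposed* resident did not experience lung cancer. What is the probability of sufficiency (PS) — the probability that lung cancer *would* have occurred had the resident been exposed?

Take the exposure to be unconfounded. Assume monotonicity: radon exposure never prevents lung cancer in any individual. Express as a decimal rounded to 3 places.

p₁ = P(outcome | exposed) = 927/3552 = 0.26098
p₀ = P(outcome | unexposed) = 174/2258 = 0.077059
Under exogeneity and monotonicity, PS = (p₁ − p₀) / (1 − p₀).
PS = (0.26098 − 0.077059) / (1 − 0.077059) = 0.18392 / 0.92294 ≈ 0.1993

PS ≈ 0.199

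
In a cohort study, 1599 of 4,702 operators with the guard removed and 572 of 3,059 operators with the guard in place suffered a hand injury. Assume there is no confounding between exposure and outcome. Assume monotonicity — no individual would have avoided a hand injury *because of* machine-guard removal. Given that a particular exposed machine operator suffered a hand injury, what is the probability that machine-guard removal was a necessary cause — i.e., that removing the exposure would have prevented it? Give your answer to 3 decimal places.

p₁ = P(outcome | exposed) = 1599/4702 = 0.34007
p₀ = P(outcome | unexposed) = 572/3059 = 0.18699
Under exogeneity and monotonicity, PN = (p₁ − p₀) / p₁.
PN = (0.34007 − 0.18699) / 0.34007 = 0.15308 / 0.34007 ≈ 0.4501

PN ≈ 0.450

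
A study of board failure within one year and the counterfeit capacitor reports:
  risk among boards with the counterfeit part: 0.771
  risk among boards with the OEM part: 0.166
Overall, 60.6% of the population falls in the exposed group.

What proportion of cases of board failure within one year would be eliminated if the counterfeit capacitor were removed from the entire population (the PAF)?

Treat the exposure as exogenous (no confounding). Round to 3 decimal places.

Let p₁ = 0.771, p₀ = 0.166.
Overall risk P(Y=1) = π·p₁ + (1−π)·p₀ = 0.606×0.771 + 0.394×0.166 = 0.53263.
Under exogeneity, PAF = [P(Y=1) − p₀] / P(Y=1).
PAF = (0.53263 − 0.166) / 0.53263 ≈ 0.6883

PAF ≈ 0.688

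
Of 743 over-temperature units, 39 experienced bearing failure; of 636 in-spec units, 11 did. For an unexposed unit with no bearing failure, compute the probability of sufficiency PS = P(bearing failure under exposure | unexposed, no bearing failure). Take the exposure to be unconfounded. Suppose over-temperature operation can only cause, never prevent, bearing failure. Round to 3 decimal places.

p₁ = P(outcome | exposed) = 39/743 = 0.05249
p₀ = P(outcome | unexposed) = 11/636 = 0.017296
Under exogeneity and monotonicity, PS = (p₁ − p₀) / (1 − p₀).
PS = (0.05249 − 0.017296) / (1 − 0.017296) = 0.035194 / 0.9827 ≈ 0.0358

PS ≈ 0.036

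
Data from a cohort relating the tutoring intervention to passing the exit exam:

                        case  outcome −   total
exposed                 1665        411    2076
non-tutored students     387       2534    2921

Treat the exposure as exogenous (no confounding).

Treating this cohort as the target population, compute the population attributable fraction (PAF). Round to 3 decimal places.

p₁ = P(outcome | exposed) = 1665/2076 = 0.80202
p₀ = P(outcome | unexposed) = 387/2921 = 0.13249
Exposure prevalence π = 2076/4997 = 0.41545; overall risk P(Y=1) = 0.41065.
Under exogeneity, PAF = [P(Y=1) − p₀]/P(Y=1).
PAF = (0.41065 − 0.13249) / 0.41065 ≈ 0.6774

PAF ≈ 0.677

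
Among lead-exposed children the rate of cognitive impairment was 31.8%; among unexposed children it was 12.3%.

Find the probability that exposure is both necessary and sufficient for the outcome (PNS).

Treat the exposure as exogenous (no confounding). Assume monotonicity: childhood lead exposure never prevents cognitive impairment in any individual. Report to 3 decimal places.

p₁ = 0.318, p₀ = 0.123.
Under exogeneity and monotonicity, PNS = p₁ − p₀.
PNS = 0.318 − 0.123 = 0.195

PNS ≈ 0.195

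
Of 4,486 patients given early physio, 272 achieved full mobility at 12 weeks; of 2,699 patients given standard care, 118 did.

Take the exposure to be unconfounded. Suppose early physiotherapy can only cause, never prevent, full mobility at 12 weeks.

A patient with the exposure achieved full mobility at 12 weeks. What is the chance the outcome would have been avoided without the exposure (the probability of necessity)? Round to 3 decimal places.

p₁ = P(outcome | exposed) = 272/4486 = 0.060633
p₀ = P(outcome | unexposed) = 118/2699 = 0.04372
Under exogeneity and monotonicity, PN = (p₁ − p₀) / p₁.
PN = (0.060633 − 0.04372) / 0.060633 = 0.016913 / 0.060633 ≈ 0.2789

PN ≈ 0.279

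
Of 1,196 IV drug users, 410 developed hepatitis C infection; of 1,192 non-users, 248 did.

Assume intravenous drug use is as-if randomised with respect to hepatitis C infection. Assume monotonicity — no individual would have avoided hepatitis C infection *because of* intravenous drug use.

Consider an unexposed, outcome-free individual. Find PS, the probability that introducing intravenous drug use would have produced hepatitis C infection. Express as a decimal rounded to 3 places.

p₁ = P(outcome | exposed) = 410/1196 = 0.34281
p₀ = P(outcome | unexposed) = 248/1192 = 0.20805
Under exogeneity and monotonicity, PS = (p₁ − p₀) / (1 − p₀).
PS = (0.34281 − 0.20805) / (1 − 0.20805) = 0.13476 / 0.79195 ≈ 0.1702

PS ≈ 0.170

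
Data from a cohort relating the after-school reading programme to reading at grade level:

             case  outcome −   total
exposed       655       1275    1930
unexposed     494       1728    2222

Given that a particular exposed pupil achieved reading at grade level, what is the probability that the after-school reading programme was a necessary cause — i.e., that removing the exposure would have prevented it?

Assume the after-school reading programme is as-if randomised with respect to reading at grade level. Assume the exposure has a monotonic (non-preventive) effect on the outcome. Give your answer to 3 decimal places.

PN ≈ 0.345

p₁ = P(outcome | exposed) = 655/1930 = 0.33938
p₀ = P(outcome | unexposed) = 494/2222 = 0.22232
Under exogeneity and monotonicity, PN = (p₁ − p₀)/p₁.
PN = (0.33938 − 0.22232) / 0.33938 ≈ 0.3449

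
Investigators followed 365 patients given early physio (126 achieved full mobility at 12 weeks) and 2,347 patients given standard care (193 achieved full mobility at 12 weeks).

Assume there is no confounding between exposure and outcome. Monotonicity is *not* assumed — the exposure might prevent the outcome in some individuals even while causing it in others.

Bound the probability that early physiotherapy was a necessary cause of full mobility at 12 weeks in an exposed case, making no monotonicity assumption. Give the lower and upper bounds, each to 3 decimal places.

p₁ = P(outcome | exposed) = 126/365 = 0.34521
p₀ = P(outcome | unexposed) = 193/2347 = 0.082233
Under exogeneity alone the bounds on PN are max{0,(p₁−p₀)/p₁} ≤ PN ≤ min{1,(1−p₀)/p₁}.
  lower = (p₁ − p₀)/p₁ = 0.26297 / 0.34521 ≈ 0.7618
  upper = min{1, (1 − p₀)/p₁} = 0.91777 / 0.34521 ≈ 2.6586 → capped at 1

0.762 ≤ PN ≤ 1.000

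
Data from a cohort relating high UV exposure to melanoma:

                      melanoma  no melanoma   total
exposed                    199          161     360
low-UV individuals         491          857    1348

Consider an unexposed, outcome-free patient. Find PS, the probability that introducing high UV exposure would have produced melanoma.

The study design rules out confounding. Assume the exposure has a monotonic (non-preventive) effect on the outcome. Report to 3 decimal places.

PS ≈ 0.297

p₁ = P(outcome | exposed) = 199/360 = 0.55278
p₀ = P(outcome | unexposed) = 491/1348 = 0.36424
Under exogeneity and monotonicity, PS = (p₁ − p₀) / (1 − p₀).
PS = (0.55278 − 0.36424) / (1 − 0.36424) = 0.18853 / 0.63576 ≈ 0.2966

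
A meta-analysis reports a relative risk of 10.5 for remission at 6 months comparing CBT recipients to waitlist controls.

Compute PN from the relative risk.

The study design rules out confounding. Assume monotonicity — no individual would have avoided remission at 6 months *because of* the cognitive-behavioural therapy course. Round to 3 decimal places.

Under exogeneity and monotonicity, PN = (RR − 1) / RR = 1 − 1/RR.
PN = (10.5 − 1) / 10.5 = 9.5 / 10.5 ≈ 0.9048

PN ≈ 0.905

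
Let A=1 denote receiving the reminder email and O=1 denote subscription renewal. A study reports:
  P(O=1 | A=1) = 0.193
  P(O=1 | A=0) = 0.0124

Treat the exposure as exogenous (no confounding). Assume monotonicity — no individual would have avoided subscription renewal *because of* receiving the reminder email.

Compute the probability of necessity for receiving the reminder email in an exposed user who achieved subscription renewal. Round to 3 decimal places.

PN ≈ 0.936

Let p₁ = 0.193, p₀ = 0.0124.
Under exogeneity and monotonicity, PN = (p₁ − p₀) / p₁.
PN = (0.193 − 0.0124) / 0.193 = 0.1806 / 0.193 ≈ 0.9358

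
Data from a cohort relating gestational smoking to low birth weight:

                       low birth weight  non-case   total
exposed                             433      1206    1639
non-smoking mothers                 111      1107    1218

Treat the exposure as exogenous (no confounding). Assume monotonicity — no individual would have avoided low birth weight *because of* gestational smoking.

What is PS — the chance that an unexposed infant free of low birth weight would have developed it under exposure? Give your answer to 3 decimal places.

p₁ = P(outcome | exposed) = 433/1639 = 0.26419
p₀ = P(outcome | unexposed) = 111/1218 = 0.091133
Under exogeneity and monotonicity, PS = (p₁ − p₀) / (1 − p₀).
PS = (0.26419 − 0.091133) / (1 − 0.091133) = 0.17305 / 0.90887 ≈ 0.1904

PS ≈ 0.190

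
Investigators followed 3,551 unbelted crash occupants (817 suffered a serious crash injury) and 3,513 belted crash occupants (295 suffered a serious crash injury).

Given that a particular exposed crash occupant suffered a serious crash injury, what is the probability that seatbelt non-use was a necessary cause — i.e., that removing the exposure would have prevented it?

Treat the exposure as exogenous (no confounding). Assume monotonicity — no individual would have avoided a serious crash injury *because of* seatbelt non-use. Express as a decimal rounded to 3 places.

p₁ = P(outcome | exposed) = 817/3551 = 0.23008
p₀ = P(outcome | unexposed) = 295/3513 = 0.083974
Under exogeneity and monotonicity, PN = (p₁ − p₀) / p₁.
PN = (0.23008 − 0.083974) / 0.23008 = 0.1461 / 0.23008 ≈ 0.6350

PN ≈ 0.635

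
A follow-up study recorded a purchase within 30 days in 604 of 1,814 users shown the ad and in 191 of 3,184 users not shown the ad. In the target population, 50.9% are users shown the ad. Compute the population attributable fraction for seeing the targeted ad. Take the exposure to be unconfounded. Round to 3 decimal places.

p₁ = P(outcome | exposed) = 604/1814 = 0.33297
p₀ = P(outcome | unexposed) = 191/3184 = 0.059987
Overall risk P(Y=1) = π·p₁ + (1−π)·p₀ = 0.509×0.33297 + 0.491×0.059987 = 0.19893.
Under exogeneity, PAF = [P(Y=1) − p₀] / P(Y=1).
PAF = (0.19893 − 0.059987) / 0.19893 ≈ 0.6985

PAF ≈ 0.698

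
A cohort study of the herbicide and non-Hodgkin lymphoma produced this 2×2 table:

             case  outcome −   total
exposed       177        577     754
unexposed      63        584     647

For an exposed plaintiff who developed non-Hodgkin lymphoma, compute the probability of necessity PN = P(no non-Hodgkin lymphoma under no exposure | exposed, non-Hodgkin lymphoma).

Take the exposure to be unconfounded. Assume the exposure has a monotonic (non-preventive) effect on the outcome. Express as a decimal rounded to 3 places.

PN ≈ 0.585

p₁ = P(outcome | exposed) = 177/754 = 0.23475
p₀ = P(outcome | unexposed) = 63/647 = 0.097372
Under exogeneity and monotonicity, PN = (p₁ − p₀) / p₁.
PN = (0.23475 − 0.097372) / 0.23475 = 0.13738 / 0.23475 ≈ 0.5852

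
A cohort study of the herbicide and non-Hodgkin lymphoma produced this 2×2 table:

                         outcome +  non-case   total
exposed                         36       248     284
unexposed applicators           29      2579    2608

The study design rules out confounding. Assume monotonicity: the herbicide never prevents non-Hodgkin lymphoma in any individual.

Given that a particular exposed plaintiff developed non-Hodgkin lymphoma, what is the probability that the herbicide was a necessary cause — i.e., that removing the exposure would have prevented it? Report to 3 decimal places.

PN ≈ 0.912

p₁ = P(outcome | exposed) = 36/284 = 0.12676
p₀ = P(outcome | unexposed) = 29/2608 = 0.01112
Under exogeneity and monotonicity, PN = (p₁ − p₀)/p₁.
PN = (0.12676 − 0.01112) / 0.12676 ≈ 0.9123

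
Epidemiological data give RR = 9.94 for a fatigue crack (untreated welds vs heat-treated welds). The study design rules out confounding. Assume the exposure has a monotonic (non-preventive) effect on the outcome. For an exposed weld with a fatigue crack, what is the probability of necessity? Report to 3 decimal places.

Under exogeneity and monotonicity, PN = (RR − 1) / RR = 1 − 1/RR.
PN = (9.94 − 1) / 9.94 = 8.94 / 9.94 ≈ 0.8994

PN ≈ 0.899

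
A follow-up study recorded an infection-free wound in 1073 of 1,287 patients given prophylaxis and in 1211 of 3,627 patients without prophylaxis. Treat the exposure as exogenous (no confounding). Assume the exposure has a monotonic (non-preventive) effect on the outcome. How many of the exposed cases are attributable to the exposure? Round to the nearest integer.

about 643 cases

p₁ = P(outcome | exposed) = 1073/1287 = 0.83372
p₀ = P(outcome | unexposed) = 1211/3627 = 0.33388
PN = (p₁ − p₀)/p₁ = (0.83372 − 0.33388) / 0.83372 ≈ 0.59952.
Attributable cases ≈ PN × (exposed cases) = 0.59952 × 1073 ≈ 643.29.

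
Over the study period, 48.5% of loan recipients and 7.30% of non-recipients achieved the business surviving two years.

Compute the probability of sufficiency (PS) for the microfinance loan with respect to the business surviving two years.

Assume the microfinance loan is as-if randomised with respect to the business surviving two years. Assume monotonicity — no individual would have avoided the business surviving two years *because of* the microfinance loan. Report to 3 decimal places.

p₁ = 0.485, p₀ = 0.073.
Under exogeneity and monotonicity, PS = (p₁ − p₀) / (1 − p₀).
PS = (0.485 − 0.073) / (1 − 0.073) = 0.412 / 0.927 ≈ 0.4444

PS ≈ 0.444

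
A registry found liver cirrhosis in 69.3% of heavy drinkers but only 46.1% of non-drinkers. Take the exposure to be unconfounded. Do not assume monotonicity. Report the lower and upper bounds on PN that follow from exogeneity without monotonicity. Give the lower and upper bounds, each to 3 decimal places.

0.335 ≤ PN ≤ 0.778

p₁ = 0.693, p₀ = 0.461.
Under exogeneity alone the bounds on PN are max{0,(p₁−p₀)/p₁} ≤ PN ≤ min{1,(1−p₀)/p₁}.
  lower = (p₁ − p₀)/p₁ = 0.232 / 0.693 ≈ 0.3348
  upper = min{1, (1 − p₀)/p₁} = 0.539 / 0.693 ≈ 0.7778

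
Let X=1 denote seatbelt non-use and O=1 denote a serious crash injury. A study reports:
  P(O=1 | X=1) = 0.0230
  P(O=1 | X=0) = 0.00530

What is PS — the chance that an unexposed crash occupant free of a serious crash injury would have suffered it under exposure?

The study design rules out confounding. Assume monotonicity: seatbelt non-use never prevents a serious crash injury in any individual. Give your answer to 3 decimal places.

Let p₁ = 0.023, p₀ = 0.0053.
Under exogeneity and monotonicity, PS = (p₁ − p₀) / (1 − p₀).
PS = (0.023 − 0.0053) / (1 − 0.0053) = 0.0177 / 0.9947 ≈ 0.0178

PS ≈ 0.018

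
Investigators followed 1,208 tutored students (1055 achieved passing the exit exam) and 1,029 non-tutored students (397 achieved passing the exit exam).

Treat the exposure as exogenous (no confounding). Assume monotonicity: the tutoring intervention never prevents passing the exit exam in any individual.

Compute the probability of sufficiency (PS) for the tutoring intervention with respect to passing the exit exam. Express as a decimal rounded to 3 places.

PS ≈ 0.794

p₁ = P(outcome | exposed) = 1055/1208 = 0.87334
p₀ = P(outcome | unexposed) = 397/1029 = 0.38581
Under exogeneity and monotonicity, PS = (p₁ − p₀) / (1 − p₀).
PS = (0.87334 − 0.38581) / (1 − 0.38581) = 0.48753 / 0.61419 ≈ 0.7938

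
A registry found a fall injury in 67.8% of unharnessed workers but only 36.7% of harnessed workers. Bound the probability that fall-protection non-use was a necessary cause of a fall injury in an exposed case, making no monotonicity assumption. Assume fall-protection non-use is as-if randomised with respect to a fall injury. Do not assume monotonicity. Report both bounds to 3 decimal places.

0.459 ≤ PN ≤ 0.934

p₁ = 0.678, p₀ = 0.367.
Under exogeneity alone the bounds on PN are max{0,(p₁−p₀)/p₁} ≤ PN ≤ min{1,(1−p₀)/p₁}.
  lower = (p₁ − p₀)/p₁ = 0.311 / 0.678 ≈ 0.4587
  upper = min{1, (1 − p₀)/p₁} = 0.633 / 0.678 ≈ 0.9336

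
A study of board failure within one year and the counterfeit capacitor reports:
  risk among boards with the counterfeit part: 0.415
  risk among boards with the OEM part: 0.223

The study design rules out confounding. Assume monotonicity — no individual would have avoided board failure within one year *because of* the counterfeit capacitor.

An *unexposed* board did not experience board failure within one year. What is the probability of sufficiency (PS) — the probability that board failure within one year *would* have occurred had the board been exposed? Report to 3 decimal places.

Let p₁ = 0.415, p₀ = 0.223.
Under exogeneity and monotonicity, PS = (p₁ − p₀) / (1 − p₀).
PS = (0.415 − 0.223) / (1 − 0.223) = 0.192 / 0.777 ≈ 0.2471

PS ≈ 0.247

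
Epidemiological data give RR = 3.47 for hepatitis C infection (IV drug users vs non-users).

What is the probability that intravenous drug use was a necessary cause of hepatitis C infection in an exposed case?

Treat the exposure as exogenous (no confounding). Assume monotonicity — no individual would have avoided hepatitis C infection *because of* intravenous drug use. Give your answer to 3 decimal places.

Under exogeneity and monotonicity, PN = (RR − 1) / RR = 1 − 1/RR.
PN = (3.47 − 1) / 3.47 = 2.47 / 3.47 ≈ 0.7118

PN ≈ 0.712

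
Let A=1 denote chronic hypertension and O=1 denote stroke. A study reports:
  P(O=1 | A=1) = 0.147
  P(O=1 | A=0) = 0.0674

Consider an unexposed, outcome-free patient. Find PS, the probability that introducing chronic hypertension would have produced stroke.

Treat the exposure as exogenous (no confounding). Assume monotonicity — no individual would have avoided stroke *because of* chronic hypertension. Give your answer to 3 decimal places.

Let p₁ = 0.147, p₀ = 0.0674.
Under exogeneity and monotonicity, PS = (p₁ − p₀) / (1 − p₀).
PS = (0.147 − 0.0674) / (1 − 0.0674) = 0.0796 / 0.9326 ≈ 0.0854

PS ≈ 0.085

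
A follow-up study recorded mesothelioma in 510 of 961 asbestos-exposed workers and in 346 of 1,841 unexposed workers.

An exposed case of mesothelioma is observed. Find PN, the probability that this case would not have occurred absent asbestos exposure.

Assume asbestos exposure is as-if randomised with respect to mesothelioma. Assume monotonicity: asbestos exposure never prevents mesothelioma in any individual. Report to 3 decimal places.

p₁ = P(outcome | exposed) = 510/961 = 0.5307
p₀ = P(outcome | unexposed) = 346/1841 = 0.18794
Under exogeneity and monotonicity, PN = (p₁ − p₀) / p₁.
PN = (0.5307 − 0.18794) / 0.5307 = 0.34276 / 0.5307 ≈ 0.6459

PN ≈ 0.646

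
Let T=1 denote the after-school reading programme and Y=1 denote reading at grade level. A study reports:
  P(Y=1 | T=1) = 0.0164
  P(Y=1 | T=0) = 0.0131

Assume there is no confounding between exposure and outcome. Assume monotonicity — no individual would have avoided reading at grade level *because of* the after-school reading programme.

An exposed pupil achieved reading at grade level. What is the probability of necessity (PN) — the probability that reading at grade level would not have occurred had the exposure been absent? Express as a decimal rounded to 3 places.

Let p₁ = 0.0164, p₀ = 0.0131.
Under exogeneity and monotonicity, PN = (p₁ − p₀) / p₁.
PN = (0.0164 − 0.0131) / 0.0164 = 0.0033 / 0.0164 ≈ 0.2012

PN ≈ 0.201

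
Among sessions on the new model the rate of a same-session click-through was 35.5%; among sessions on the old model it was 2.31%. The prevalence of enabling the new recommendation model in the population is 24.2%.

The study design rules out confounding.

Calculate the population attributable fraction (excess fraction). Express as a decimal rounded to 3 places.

p₁ = 0.355, p₀ = 0.0231.
Overall risk P(Y=1) = π·p₁ + (1−π)·p₀ = 0.242×0.355 + 0.758×0.0231 = 0.10342.
Under exogeneity, PAF = [P(Y=1) − p₀] / P(Y=1).
PAF = (0.10342 − 0.0231) / 0.10342 ≈ 0.7766

PAF ≈ 0.777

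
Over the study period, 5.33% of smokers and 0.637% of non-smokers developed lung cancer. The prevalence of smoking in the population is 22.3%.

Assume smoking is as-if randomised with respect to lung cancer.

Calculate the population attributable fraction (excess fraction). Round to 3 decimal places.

PAF ≈ 0.622

p₁ = 0.0533, p₀ = 0.00637.
Overall risk P(Y=1) = π·p₁ + (1−π)·p₀ = 0.223×0.0533 + 0.777×0.00637 = 0.016835.
Under exogeneity, PAF = [P(Y=1) − p₀] / P(Y=1).
PAF = (0.016835 − 0.00637) / 0.016835 ≈ 0.6216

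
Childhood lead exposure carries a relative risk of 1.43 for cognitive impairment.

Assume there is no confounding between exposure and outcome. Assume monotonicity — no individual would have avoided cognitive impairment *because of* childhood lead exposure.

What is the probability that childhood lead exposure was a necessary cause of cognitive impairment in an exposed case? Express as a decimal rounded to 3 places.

Under exogeneity and monotonicity, PN = (RR − 1) / RR = 1 − 1/RR.
PN = (1.43 − 1) / 1.43 = 0.43 / 1.43 ≈ 0.3007

PN ≈ 0.301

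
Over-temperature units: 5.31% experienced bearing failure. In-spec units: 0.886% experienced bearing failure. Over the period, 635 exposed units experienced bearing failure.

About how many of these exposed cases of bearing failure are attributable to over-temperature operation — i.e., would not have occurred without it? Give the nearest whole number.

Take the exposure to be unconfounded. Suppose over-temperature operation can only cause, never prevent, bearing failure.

p₁ = 0.0531, p₀ = 0.00886.
PN = (p₁ − p₀)/p₁ = (0.0531 − 0.00886) / 0.0531 ≈ 0.83315.
Attributable cases ≈ PN × (exposed cases) = 0.83315 × 635 ≈ 529.05.

about 529 cases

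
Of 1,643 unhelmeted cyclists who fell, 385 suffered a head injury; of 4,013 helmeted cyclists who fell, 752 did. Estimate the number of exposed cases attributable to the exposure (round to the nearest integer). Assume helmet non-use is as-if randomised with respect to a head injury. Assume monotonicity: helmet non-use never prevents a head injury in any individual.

about 77 cases

p₁ = P(outcome | exposed) = 385/1643 = 0.23433
p₀ = P(outcome | unexposed) = 752/4013 = 0.18739
PN = (p₁ − p₀)/p₁ = (0.23433 − 0.18739) / 0.23433 ≈ 0.20030.
Attributable cases ≈ PN × (exposed cases) = 0.20030 × 385 ≈ 77.12.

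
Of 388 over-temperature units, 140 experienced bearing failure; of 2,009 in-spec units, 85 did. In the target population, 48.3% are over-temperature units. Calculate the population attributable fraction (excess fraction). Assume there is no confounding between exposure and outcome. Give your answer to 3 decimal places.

p₁ = P(outcome | exposed) = 140/388 = 0.36082
p₀ = P(outcome | unexposed) = 85/2009 = 0.04231
Overall risk P(Y=1) = π·p₁ + (1−π)·p₀ = 0.483×0.36082 + 0.517×0.04231 = 0.19615.
Under exogeneity, PAF = [P(Y=1) − p₀] / P(Y=1).
PAF = (0.19615 − 0.04231) / 0.19615 ≈ 0.7843

PAF ≈ 0.784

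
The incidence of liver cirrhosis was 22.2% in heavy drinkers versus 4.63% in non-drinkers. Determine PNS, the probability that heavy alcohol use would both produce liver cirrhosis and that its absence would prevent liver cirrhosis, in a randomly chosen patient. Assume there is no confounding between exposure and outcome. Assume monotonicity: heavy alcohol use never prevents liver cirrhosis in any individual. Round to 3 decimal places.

PNS ≈ 0.176

p₁ = 0.222, p₀ = 0.0463.
Under exogeneity and monotonicity, PNS = p₁ − p₀.
PNS = 0.222 − 0.0463 = 0.1757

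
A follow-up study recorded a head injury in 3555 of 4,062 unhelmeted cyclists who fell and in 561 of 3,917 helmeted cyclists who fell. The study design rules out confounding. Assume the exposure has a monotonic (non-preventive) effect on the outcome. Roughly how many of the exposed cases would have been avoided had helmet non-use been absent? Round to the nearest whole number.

about 2973 cases

p₁ = P(outcome | exposed) = 3555/4062 = 0.87518
p₀ = P(outcome | unexposed) = 561/3917 = 0.14322
PN = (p₁ − p₀)/p₁ = (0.87518 − 0.14322) / 0.87518 ≈ 0.83635.
Attributable cases ≈ PN × (exposed cases) = 0.83635 × 3555 ≈ 2973.23.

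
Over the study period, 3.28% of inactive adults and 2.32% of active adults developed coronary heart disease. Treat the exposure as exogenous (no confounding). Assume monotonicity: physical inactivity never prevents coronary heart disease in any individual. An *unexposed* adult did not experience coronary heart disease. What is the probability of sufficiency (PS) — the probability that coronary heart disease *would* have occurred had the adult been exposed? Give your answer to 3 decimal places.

p₁ = 0.0328, p₀ = 0.0232.
Under exogeneity and monotonicity, PS = (p₁ − p₀) / (1 − p₀).
PS = (0.0328 − 0.0232) / (1 − 0.0232) = 0.0096 / 0.9768 ≈ 0.0098

PS ≈ 0.010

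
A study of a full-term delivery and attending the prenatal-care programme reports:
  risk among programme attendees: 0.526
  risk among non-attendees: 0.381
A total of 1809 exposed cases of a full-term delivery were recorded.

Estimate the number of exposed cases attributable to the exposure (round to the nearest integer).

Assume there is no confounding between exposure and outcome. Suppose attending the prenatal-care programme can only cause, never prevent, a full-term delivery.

Let p₁ = 0.526, p₀ = 0.381.
PN = (p₁ − p₀)/p₁ = (0.526 − 0.381) / 0.526 ≈ 0.27567.
Attributable cases ≈ PN × (exposed cases) = 0.27567 × 1809 ≈ 498.68.

about 499 cases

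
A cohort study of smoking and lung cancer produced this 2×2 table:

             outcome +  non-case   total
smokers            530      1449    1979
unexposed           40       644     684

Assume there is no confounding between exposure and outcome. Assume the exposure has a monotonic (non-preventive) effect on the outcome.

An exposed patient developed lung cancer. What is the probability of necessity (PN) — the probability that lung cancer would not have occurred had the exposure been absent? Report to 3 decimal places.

p₁ = P(outcome | exposed) = 530/1979 = 0.26781
p₀ = P(outcome | unexposed) = 40/684 = 0.05848
Under exogeneity and monotonicity, PN = (p₁ − p₀)/p₁.
PN = (0.26781 − 0.05848) / 0.26781 ≈ 0.7816

PN ≈ 0.782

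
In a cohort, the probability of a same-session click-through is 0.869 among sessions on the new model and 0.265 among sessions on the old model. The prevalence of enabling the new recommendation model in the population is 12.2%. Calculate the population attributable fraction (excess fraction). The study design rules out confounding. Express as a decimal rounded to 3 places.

PAF ≈ 0.218

Let p₁ = 0.869, p₀ = 0.265.
Overall risk P(Y=1) = π·p₁ + (1−π)·p₀ = 0.122×0.869 + 0.878×0.265 = 0.33869.
Under exogeneity, PAF = [P(Y=1) − p₀] / P(Y=1).
PAF = (0.33869 − 0.265) / 0.33869 ≈ 0.2176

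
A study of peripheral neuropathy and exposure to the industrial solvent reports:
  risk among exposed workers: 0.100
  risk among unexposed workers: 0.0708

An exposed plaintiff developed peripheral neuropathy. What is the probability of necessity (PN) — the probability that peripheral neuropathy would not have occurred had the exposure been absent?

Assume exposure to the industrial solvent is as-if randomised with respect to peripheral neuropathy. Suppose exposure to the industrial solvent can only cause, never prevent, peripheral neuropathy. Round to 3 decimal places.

PN ≈ 0.292

Let p₁ = 0.1, p₀ = 0.0708.
Under exogeneity and monotonicity, PN = (p₁ − p₀) / p₁.
PN = (0.1 − 0.0708) / 0.1 = 0.0292 / 0.1 ≈ 0.2920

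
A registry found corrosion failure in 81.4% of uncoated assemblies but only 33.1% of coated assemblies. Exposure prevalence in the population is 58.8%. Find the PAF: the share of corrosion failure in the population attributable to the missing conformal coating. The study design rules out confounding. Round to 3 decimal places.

p₁ = 0.814, p₀ = 0.331.
Overall risk P(Y=1) = π·p₁ + (1−π)·p₀ = 0.588×0.814 + 0.412×0.331 = 0.615.
Under exogeneity, PAF = [P(Y=1) − p₀] / P(Y=1).
PAF = (0.615 − 0.331) / 0.615 ≈ 0.4618

PAF ≈ 0.462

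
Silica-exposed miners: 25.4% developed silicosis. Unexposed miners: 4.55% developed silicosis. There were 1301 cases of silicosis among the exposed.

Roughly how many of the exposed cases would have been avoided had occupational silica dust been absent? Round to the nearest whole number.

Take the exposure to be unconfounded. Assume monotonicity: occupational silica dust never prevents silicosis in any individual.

about 1068 cases

p₁ = 0.254, p₀ = 0.0455.
PN = (p₁ − p₀)/p₁ = (0.254 − 0.0455) / 0.254 ≈ 0.82087.
Attributable cases ≈ PN × (exposed cases) = 0.82087 × 1301 ≈ 1067.95.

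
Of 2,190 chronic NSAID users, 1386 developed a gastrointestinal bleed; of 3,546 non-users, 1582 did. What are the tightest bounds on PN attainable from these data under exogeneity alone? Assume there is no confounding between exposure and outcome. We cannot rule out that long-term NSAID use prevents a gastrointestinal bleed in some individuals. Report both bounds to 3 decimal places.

0.295 ≤ PN ≤ 0.875

p₁ = P(outcome | exposed) = 1386/2190 = 0.63288
p₀ = P(outcome | unexposed) = 1582/3546 = 0.44614
Under exogeneity alone the bounds on PN are max{0,(p₁−p₀)/p₁} ≤ PN ≤ min{1,(1−p₀)/p₁}.
  lower = (p₁ − p₀)/p₁ = 0.18674 / 0.63288 ≈ 0.2951
  upper = min{1, (1 − p₀)/p₁} = 0.55386 / 0.63288 ≈ 0.8752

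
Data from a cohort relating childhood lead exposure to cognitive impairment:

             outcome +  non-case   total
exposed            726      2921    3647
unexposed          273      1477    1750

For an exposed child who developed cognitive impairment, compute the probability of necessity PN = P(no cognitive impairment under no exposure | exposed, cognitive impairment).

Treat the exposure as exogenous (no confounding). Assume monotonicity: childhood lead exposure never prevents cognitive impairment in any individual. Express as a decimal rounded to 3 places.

PN ≈ 0.216

p₁ = P(outcome | exposed) = 726/3647 = 0.19907
p₀ = P(outcome | unexposed) = 273/1750 = 0.156
Under exogeneity and monotonicity, PN = (p₁ − p₀) / p₁.
PN = (0.19907 − 0.156) / 0.19907 = 0.043068 / 0.19907 ≈ 0.2163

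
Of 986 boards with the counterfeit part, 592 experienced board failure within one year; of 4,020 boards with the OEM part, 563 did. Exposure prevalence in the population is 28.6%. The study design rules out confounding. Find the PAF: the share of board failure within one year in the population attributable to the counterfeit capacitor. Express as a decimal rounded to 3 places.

PAF ≈ 0.485

p₁ = P(outcome | exposed) = 592/986 = 0.60041
p₀ = P(outcome | unexposed) = 563/4020 = 0.14005
Overall risk P(Y=1) = π·p₁ + (1−π)·p₀ = 0.286×0.60041 + 0.714×0.14005 = 0.27171.
Under exogeneity, PAF = [P(Y=1) − p₀] / P(Y=1).
PAF = (0.27171 − 0.14005) / 0.27171 ≈ 0.4846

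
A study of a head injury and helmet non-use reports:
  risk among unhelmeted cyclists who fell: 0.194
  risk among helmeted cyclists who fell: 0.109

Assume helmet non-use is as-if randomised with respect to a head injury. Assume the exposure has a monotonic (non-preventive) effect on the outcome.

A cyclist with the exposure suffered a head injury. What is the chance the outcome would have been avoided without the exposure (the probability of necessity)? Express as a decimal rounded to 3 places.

PN ≈ 0.438

Let p₁ = 0.194, p₀ = 0.109.
Under exogeneity and monotonicity, PN = (p₁ − p₀) / p₁.
PN = (0.194 − 0.109) / 0.194 = 0.085 / 0.194 ≈ 0.4381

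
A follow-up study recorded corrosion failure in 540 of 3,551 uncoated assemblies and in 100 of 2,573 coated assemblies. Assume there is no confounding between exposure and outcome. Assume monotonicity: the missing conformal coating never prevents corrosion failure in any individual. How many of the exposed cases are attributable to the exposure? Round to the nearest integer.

p₁ = P(outcome | exposed) = 540/3551 = 0.15207
p₀ = P(outcome | unexposed) = 100/2573 = 0.038865
PN = (p₁ − p₀)/p₁ = (0.15207 − 0.038865) / 0.15207 ≈ 0.74443.
Attributable cases ≈ PN × (exposed cases) = 0.74443 × 540 ≈ 401.99.

about 402 cases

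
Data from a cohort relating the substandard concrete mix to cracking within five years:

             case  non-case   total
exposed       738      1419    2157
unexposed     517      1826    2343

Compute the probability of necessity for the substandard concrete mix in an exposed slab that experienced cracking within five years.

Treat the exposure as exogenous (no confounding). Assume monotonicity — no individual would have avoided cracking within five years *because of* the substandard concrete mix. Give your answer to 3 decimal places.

p₁ = P(outcome | exposed) = 738/2157 = 0.34214
p₀ = P(outcome | unexposed) = 517/2343 = 0.22066
Under exogeneity and monotonicity, PN = (p₁ − p₀) / p₁.
PN = (0.34214 − 0.22066) / 0.34214 = 0.12148 / 0.34214 ≈ 0.3551

PN ≈ 0.355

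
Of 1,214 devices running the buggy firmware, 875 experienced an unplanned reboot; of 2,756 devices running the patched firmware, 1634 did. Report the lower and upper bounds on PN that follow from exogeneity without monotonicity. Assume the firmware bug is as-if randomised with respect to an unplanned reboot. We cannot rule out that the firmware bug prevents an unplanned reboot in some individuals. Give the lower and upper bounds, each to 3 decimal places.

p₁ = P(outcome | exposed) = 875/1214 = 0.72076
p₀ = P(outcome | unexposed) = 1634/2756 = 0.59289
Under exogeneity alone the bounds on PN are max{0,(p₁−p₀)/p₁} ≤ PN ≤ min{1,(1−p₀)/p₁}.
  lower = (p₁ − p₀)/p₁ = 0.12787 / 0.72076 ≈ 0.1774
  upper = min{1, (1 − p₀)/p₁} = 0.40711 / 0.72076 ≈ 0.5648

0.177 ≤ PN ≤ 0.565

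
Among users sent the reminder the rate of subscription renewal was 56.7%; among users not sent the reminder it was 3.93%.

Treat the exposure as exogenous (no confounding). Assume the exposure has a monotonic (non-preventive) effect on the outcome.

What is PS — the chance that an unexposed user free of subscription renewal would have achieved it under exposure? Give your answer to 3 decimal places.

p₁ = 0.567, p₀ = 0.0393.
Under exogeneity and monotonicity, PS = (p₁ − p₀) / (1 − p₀).
PS = (0.567 − 0.0393) / (1 − 0.0393) = 0.5277 / 0.9607 ≈ 0.5493

PS ≈ 0.549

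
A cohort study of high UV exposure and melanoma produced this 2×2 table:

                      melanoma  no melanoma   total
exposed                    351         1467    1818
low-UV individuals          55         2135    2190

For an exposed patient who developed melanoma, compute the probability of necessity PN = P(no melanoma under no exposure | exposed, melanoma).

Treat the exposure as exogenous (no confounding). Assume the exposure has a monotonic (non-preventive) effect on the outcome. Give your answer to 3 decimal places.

PN ≈ 0.870

p₁ = P(outcome | exposed) = 351/1818 = 0.19307
p₀ = P(outcome | unexposed) = 55/2190 = 0.025114
Under exogeneity and monotonicity, PN = (p₁ − p₀)/p₁.
PN = (0.19307 − 0.025114) / 0.19307 ≈ 0.8699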